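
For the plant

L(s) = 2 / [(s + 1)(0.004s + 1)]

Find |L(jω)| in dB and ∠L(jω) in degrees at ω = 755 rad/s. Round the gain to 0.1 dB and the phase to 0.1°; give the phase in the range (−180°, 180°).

-61.6 dB, -161.6°

At ω = 755 rad/s:
pole (1 + j755·1) = 1 + j755 → |·| ≈ 755, ∠ ≈ 89.92°
pole (1 + j755·0.004) = 1 + j3.02 → |·| ≈ 3.1813, ∠ ≈ 71.68°
|L| = 2 · 1 / (755 · 3.1813) ≈ 0.00083268
Gain = 20 log₁₀(0.00083268) ≈ -61.59 dB
∠L = (0°) − (89.92° + 71.68°) = -161.60°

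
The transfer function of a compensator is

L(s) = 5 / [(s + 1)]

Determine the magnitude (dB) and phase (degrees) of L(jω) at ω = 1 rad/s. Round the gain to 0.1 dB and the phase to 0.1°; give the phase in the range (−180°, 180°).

At ω = 1 rad/s:
pole (1 + j1·1) = 1 + j1 → |·| ≈ 1.4142, ∠ ≈ 45.00°
|L| = 5 · 1 / (1.4142) ≈ 3.5356
Gain = 20 log₁₀(3.5356) ≈ 10.97 dB
∠L = (0°) − (45.00°) = -45.00°

11.0 dB, -45.0°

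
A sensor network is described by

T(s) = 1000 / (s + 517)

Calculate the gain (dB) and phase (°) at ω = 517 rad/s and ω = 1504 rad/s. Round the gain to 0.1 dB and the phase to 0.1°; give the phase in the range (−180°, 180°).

ω = 517: 2.7 dB, -45.0°; ω = 1504: -4.0 dB, -71.0°

At s = jω = j517:
pole (s+517): 517 + j517 → |·| = √(517²+517²) = √534578 ≈ 731.15, ∠ = arctan(517/517) ≈ 45.00°
|T| = 1000 / 731.15 ≈ 1.3677
Gain = 20 log₁₀(1.3677) ≈ 2.72 dB
∠T = 0.00° − 45.00° = -45.00°

At s = jω = j1504:
pole (s+517): 517 + j1504 → |·| = √(517²+1504²) = √2529305 ≈ 1590.4, ∠ = arctan(1504/517) ≈ 71.03°
|T| = 1000 / 1590.4 ≈ 0.62877
Gain = 20 log₁₀(0.62877) ≈ -4.03 dB
∠T = 0.00° − 71.03° = -71.03°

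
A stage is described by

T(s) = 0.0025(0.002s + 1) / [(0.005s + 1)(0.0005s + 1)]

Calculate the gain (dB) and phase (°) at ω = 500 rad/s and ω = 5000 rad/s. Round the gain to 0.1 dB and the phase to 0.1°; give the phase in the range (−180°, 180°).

ω = 500: -57.9 dB, -37.2°; ω = 5000: -68.6 dB, -71.6°

At ω = 500 rad/s:
zero (1 + j500·0.002) = 1 + j1 → |·| ≈ 1.4142, ∠ ≈ 45.00°
pole (1 + j500·0.005) = 1 + j2.5 → |·| ≈ 2.6926, ∠ ≈ 68.20°
pole (1 + j500·0.0005) = 1 + j0.25 → |·| ≈ 1.0308, ∠ ≈ 14.04°
|T| = 0.0025 · 1.4142 / (2.6926 · 1.0308) ≈ 0.0012738
Gain = 20 log₁₀(0.0012738) ≈ -57.90 dB
∠T = (45.00°) − (68.20° + 14.04°) = -37.24°

At ω = 5000 rad/s:
zero (1 + j5000·0.002) = 1 + j10 → |·| ≈ 10.05, ∠ ≈ 84.29°
pole (1 + j5000·0.005) = 1 + j25 → |·| ≈ 25.02, ∠ ≈ 87.71°
pole (1 + j5000·0.0005) = 1 + j2.5 → |·| ≈ 2.6926, ∠ ≈ 68.20°
|T| = 0.0025 · 10.05 / (25.02 · 2.6926) ≈ 0.00037295
Gain = 20 log₁₀(0.00037295) ≈ -68.57 dB
∠T = (84.29°) − (87.71° + 68.20°) = -71.62°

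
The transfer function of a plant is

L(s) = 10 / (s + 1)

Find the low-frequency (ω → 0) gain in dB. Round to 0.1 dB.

20.0 dB

L(0) = 10 / 1 = 10
20 log₁₀(10) ≈ 20.00 dB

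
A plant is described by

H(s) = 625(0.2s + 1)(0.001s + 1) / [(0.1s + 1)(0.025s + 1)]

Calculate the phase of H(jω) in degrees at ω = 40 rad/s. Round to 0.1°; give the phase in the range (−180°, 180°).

At ω = 40 rad/s:
zero (1 + j40·0.2) = 1 + j8 → |·| ≈ 8.0623, ∠ ≈ 82.87°
zero (1 + j40·0.001) = 1 + j0.04 → |·| ≈ 1.0008, ∠ ≈ 2.29°
pole (1 + j40·0.1) = 1 + j4 → |·| ≈ 4.1231, ∠ ≈ 75.96°
pole (1 + j40·0.025) = 1 + j1 → |·| ≈ 1.4142, ∠ ≈ 45.00°
∠H = (82.87° + 2.29°) − (75.96° + 45.00°) = -35.80°

-35.8°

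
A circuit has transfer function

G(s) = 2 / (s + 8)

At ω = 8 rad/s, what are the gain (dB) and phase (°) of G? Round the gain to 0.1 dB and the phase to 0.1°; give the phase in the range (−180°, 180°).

-15.1 dB, -45.0°

At s = jω = j8:
pole (s+8): 8 + j8 → |·| = √(8²+8²) = √128 ≈ 11.314, ∠ = arctan(8/8) ≈ 45.00°
|G| = 2 / 11.314 ≈ 0.17677
Gain = 20 log₁₀(0.17677) ≈ -15.05 dB
∠G = 0.00° − 45.00° = -45.00°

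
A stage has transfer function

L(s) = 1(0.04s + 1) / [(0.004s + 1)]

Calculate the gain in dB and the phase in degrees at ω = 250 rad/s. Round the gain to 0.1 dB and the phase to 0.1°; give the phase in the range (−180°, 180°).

At ω = 250 rad/s:
zero (1 + j250·0.04) = 1 + j10 → |·| ≈ 10.05, ∠ ≈ 84.29°
pole (1 + j250·0.004) = 1 + j1 → |·| ≈ 1.4142, ∠ ≈ 45.00°
|L| = 1 · 10.05 / (1.4142) ≈ 7.1065
Gain = 20 log₁₀(7.1065) ≈ 17.03 dB
∠L = (84.29°) − (45.00°) = 39.29°

17.0 dB, 39.3°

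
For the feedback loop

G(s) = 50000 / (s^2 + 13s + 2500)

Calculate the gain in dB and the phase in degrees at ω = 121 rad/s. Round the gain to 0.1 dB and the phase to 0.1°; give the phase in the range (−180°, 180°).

At s = jω = j121:
quadratic: (j121)² + 13·j121 + 2500 = -12141 + j1573 → |·| ≈ 12242, ∠ ≈ 172.62°
|G| = 50000 / 12242 ≈ 4.0843
Gain = 20 log₁₀(4.0843) ≈ 12.22 dB
∠G = 0.00° − 172.62° = -172.62°

12.2 dB, -172.6°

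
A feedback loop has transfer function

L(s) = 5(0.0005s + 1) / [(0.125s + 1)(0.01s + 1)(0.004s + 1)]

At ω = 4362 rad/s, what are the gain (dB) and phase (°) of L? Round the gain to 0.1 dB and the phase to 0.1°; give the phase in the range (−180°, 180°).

At ω = 4362 rad/s:
zero (1 + j4362·0.0005) = 1 + j2.181 → |·| ≈ 2.3993, ∠ ≈ 65.37°
pole (1 + j4362·0.125) = 1 + j545.25 → |·| ≈ 545.25, ∠ ≈ 89.89°
pole (1 + j4362·0.01) = 1 + j43.62 → |·| ≈ 43.631, ∠ ≈ 88.69°
pole (1 + j4362·0.004) = 1 + j17.448 → |·| ≈ 17.477, ∠ ≈ 86.72°
|L| = 5 · 2.3993 / (545.25 · 43.631 · 17.477) ≈ 2.8853e-05
Gain = 20 log₁₀(2.8853e-05) ≈ -90.80 dB
∠L = (65.37°) − (89.89° + 88.69° + 86.72°) = -199.93° ≡ 160.07° (principal value)

-90.8 dB, 160.1°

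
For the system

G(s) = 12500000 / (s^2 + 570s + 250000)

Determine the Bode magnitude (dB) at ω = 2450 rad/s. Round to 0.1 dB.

At s = jω = j2450:
quadratic: (j2450)² + 570·j2450 + 250000 = -5752500 + j1396500 → |·| ≈ 5.9196e+06, ∠ ≈ 166.35°
|G| = 12500000 / 5.9196e+06 ≈ 2.1116
Gain = 20 log₁₀(2.1116) ≈ 6.49 dB

6.5 dB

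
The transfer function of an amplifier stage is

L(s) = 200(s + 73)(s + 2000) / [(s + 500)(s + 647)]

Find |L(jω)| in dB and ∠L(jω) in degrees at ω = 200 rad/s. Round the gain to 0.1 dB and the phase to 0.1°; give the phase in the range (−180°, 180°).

At s = jω = j200:
zero (s+73): 73 + j200 → |·| = √(73²+200²) = √45329 ≈ 212.91, ∠ = arctan(200/73) ≈ 69.95°
zero (s+2000): 2000 + j200 → |·| = √(2000²+200²) = √4040000 ≈ 2010, ∠ = arctan(200/2000) ≈ 5.71°
pole (s+500): 500 + j200 → |·| = √(500²+200²) = √290000 ≈ 538.52, ∠ = arctan(200/500) ≈ 21.80°
pole (s+647): 647 + j200 → |·| = √(647²+200²) = √458609 ≈ 677.21, ∠ = arctan(200/647) ≈ 17.18°
|L| = 200 · 4.2795e+05 / 3.6469e+05 ≈ 234.69
Gain = 20 log₁₀(234.69) ≈ 47.41 dB
∠L = 75.66° − 38.98° = 36.68°

47.4 dB, 36.7°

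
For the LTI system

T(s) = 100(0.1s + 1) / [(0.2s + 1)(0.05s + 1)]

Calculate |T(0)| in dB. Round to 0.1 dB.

T(0) = 100 · 1 / 1 = 100
20 log₁₀(100) ≈ 40.00 dB

40.0 dB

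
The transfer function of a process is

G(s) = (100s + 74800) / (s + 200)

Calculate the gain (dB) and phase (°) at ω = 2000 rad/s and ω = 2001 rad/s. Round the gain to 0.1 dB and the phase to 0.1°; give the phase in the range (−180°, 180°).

Substitute s = j2000:
Numerator: 100(j2000) + 74800 = 74800 + j200000
Denominator: (j2000) + 200 = 200 + j2000
|N| = √(74800² + 200000²) ≈ 2.1353e+05, ∠N ≈ 69.49°
|D| = √(200² + 2000²) ≈ 2010, ∠D ≈ 84.29°
|G| = 2.1353e+05 / 2010 ≈ 106.23
Gain = 20 log₁₀(106.23) ≈ 40.52 dB
∠G = 69.49° − 84.29° = -14.80°

Substitute s = j2001:
Numerator: 100(j2001) + 74800 = 74800 + j200100
Denominator: (j2001) + 200 = 200 + j2001
|N| = √(74800² + 200100²) ≈ 2.1362e+05, ∠N ≈ 69.50°
|D| = √(200² + 2001²) ≈ 2011, ∠D ≈ 84.29°
|G| = 2.1362e+05 / 2011 ≈ 106.23
Gain = 20 log₁₀(106.23) ≈ 40.52 dB
∠G = 69.50° − 84.29° = -14.79°

ω = 2000: 40.5 dB, -14.8°; ω = 2001: 40.5 dB, -14.8°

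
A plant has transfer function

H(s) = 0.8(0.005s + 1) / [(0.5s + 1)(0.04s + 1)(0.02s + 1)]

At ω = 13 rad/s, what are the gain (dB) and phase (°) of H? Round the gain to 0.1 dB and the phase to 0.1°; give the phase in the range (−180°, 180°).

At ω = 13 rad/s:
zero (1 + j13·0.005) = 1 + j0.065 → |·| ≈ 1.0021, ∠ ≈ 3.72°
pole (1 + j13·0.5) = 1 + j6.5 → |·| ≈ 6.5765, ∠ ≈ 81.25°
pole (1 + j13·0.04) = 1 + j0.52 → |·| ≈ 1.1271, ∠ ≈ 27.47°
pole (1 + j13·0.02) = 1 + j0.26 → |·| ≈ 1.0332, ∠ ≈ 14.57°
|H| = 0.8 · 1.0021 / (6.5765 · 1.1271 · 1.0332) ≈ 0.10468
Gain = 20 log₁₀(0.10468) ≈ -19.60 dB
∠H = (3.72°) − (81.25° + 27.47° + 14.57°) = -119.57°

-19.6 dB, -119.6°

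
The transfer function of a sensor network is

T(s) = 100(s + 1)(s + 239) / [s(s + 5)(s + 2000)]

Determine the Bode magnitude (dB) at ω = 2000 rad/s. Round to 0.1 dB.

-29.0 dB

At s = jω = j2000:
zero (s+1): 1 + j2000 → |·| = √(1²+2000²) = √4000001 ≈ 2000, ∠ = arctan(2000/1) ≈ 89.97°
zero (s+239): 239 + j2000 → |·| = √(239²+2000²) = √4057121 ≈ 2014.2, ∠ = arctan(2000/239) ≈ 83.19°
pole (s+5): 5 + j2000 → |·| = √(5²+2000²) = √4000025 ≈ 2000, ∠ = arctan(2000/5) ≈ 89.86°
pole (s+2000): 2000 + j2000 → |·| = √(2000²+2000²) = √8000000 ≈ 2828.4, ∠ = arctan(2000/2000) ≈ 45.00°
pole at origin: |s| = 2000, ∠ = 90.00° (in denominator)
|T| = 100 · 4.0284e+06 / 1.1314e+10 ≈ 0.035605
Gain = 20 log₁₀(0.035605) ≈ -28.97 dB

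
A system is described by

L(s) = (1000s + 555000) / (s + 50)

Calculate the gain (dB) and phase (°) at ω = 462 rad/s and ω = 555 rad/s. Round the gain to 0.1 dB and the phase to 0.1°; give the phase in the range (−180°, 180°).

Substitute s = j462:
Numerator: 1000(j462) + 555000 = 555000 + j462000
Denominator: (j462) + 50 = 50 + j462
|N| = √(555000² + 462000²) ≈ 7.2213e+05, ∠N ≈ 39.78°
|D| = √(50² + 462²) ≈ 464.7, ∠D ≈ 83.82°
|L| = 7.2213e+05 / 464.7 ≈ 1554
Gain = 20 log₁₀(1554) ≈ 63.83 dB
∠L = 39.78° − 83.82° = -44.04°

Substitute s = j555:
Numerator: 1000(j555) + 555000 = 555000 + j555000
Denominator: (j555) + 50 = 50 + j555
|N| = √(555000² + 555000²) ≈ 7.8489e+05, ∠N ≈ 45.00°
|D| = √(50² + 555²) ≈ 557.25, ∠D ≈ 84.85°
|L| = 7.8489e+05 / 557.25 ≈ 1408.5
Gain = 20 log₁₀(1408.5) ≈ 62.98 dB
∠L = 45.00° − 84.85° = -39.85°

ω = 462: 63.8 dB, -44.0°; ω = 555: 63.0 dB, -39.9°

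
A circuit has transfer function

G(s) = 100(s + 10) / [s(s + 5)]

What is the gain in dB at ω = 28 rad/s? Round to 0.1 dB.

11.4 dB

At s = jω = j28:
zero (s+10): 10 + j28 → |·| = √(10²+28²) = √884 ≈ 29.732, ∠ = arctan(28/10) ≈ 70.35°
pole (s+5): 5 + j28 → |·| = √(5²+28²) = √809 ≈ 28.443, ∠ = arctan(28/5) ≈ 79.88°
pole at origin: |s| = 28, ∠ = 90.00° (in denominator)
|G| = 100 · 29.732 / 796.4 ≈ 3.7333
Gain = 20 log₁₀(3.7333) ≈ 11.44 dB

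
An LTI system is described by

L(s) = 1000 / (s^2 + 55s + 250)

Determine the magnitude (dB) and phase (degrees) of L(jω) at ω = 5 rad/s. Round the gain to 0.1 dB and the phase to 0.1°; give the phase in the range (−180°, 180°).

9.0 dB, -50.7°

Substitute s = j5:
Numerator: 1000 = 1000 + j0
Denominator: (j5)^2 + 55(j5) + 250 = 225 + j275
|N| = √(1000² + 0²) ≈ 1000, ∠N ≈ 0.00°
|D| = √(225² + 275²) ≈ 355.32, ∠D ≈ 50.71°
|L| = 1000 / 355.32 ≈ 2.8144
Gain = 20 log₁₀(2.8144) ≈ 8.99 dB
∠L = 0.00° − 50.71° = -50.71°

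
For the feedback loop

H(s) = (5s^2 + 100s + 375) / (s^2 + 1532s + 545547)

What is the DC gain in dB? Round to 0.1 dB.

-63.3 dB

H(0) = 375 / 545547 ≈ 0.00068738
20 log₁₀(0.00068738) ≈ -63.26 dB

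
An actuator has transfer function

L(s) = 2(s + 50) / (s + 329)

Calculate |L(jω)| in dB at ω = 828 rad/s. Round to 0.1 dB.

At s = jω = j828:
zero (s+50): 50 + j828 → |·| = √(50²+828²) = √688084 ≈ 829.51, ∠ = arctan(828/50) ≈ 86.54°
pole (s+329): 329 + j828 → |·| = √(329²+828²) = √793825 ≈ 890.97, ∠ = arctan(828/329) ≈ 68.33°
|L| = 2 · 829.51 / 890.97 ≈ 1.862
Gain = 20 log₁₀(1.862) ≈ 5.40 dB

5.4 dB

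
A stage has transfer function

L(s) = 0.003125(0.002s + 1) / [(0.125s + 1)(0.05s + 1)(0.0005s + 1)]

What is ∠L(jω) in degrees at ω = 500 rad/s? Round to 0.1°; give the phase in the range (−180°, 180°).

-145.8°

At ω = 500 rad/s:
zero (1 + j500·0.002) = 1 + j1 → |·| ≈ 1.4142, ∠ ≈ 45.00°
pole (1 + j500·0.125) = 1 + j62.5 → |·| ≈ 62.508, ∠ ≈ 89.08°
pole (1 + j500·0.05) = 1 + j25 → |·| ≈ 25.02, ∠ ≈ 87.71°
pole (1 + j500·0.0005) = 1 + j0.25 → |·| ≈ 1.0308, ∠ ≈ 14.04°
∠L = (45.00°) − (89.08° + 87.71° + 14.04°) = -145.83°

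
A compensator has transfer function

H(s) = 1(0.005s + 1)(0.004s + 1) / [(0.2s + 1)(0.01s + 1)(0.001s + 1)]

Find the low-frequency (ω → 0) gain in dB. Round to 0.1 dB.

0.0 dB

H(0) = 1 · 1 / 1 = 1
20 log₁₀(1) ≈ 0.00 dB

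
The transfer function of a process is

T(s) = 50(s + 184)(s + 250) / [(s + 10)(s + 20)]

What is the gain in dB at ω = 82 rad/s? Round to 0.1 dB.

51.6 dB

At s = jω = j82:
zero (s+184): 184 + j82 → |·| = √(184²+82²) = √40580 ≈ 201.44, ∠ = arctan(82/184) ≈ 24.02°
zero (s+250): 250 + j82 → |·| = √(250²+82²) = √69224 ≈ 263.1, ∠ = arctan(82/250) ≈ 18.16°
pole (s+10): 10 + j82 → |·| = √(10²+82²) = √6824 ≈ 82.608, ∠ = arctan(82/10) ≈ 83.05°
pole (s+20): 20 + j82 → |·| = √(20²+82²) = √7124 ≈ 84.404, ∠ = arctan(82/20) ≈ 76.29°
|T| = 50 · 52999 / 6972.4 ≈ 380.06
Gain = 20 log₁₀(380.06) ≈ 51.60 dB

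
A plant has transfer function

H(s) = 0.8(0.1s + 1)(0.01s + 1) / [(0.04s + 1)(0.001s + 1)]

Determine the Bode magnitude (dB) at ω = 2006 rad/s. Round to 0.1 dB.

25.1 dB

At ω = 2006 rad/s:
zero (1 + j2006·0.1) = 1 + j200.6 → |·| ≈ 200.6, ∠ ≈ 89.71°
zero (1 + j2006·0.01) = 1 + j20.06 → |·| ≈ 20.085, ∠ ≈ 87.15°
pole (1 + j2006·0.04) = 1 + j80.24 → |·| ≈ 80.246, ∠ ≈ 89.29°
pole (1 + j2006·0.001) = 1 + j2.006 → |·| ≈ 2.2414, ∠ ≈ 63.50°
|H| = 0.8 · 200.6 · 20.085 / (80.246 · 2.2414) ≈ 17.92
Gain = 20 log₁₀(17.92) ≈ 25.07 dB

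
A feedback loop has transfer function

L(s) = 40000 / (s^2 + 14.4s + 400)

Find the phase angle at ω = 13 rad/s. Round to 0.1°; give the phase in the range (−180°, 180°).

-39.0°

At s = jω = j13:
quadratic: (j13)² + 14.4·j13 + 400 = 231 + j187.2 → |·| ≈ 297.33, ∠ ≈ 39.02°
∠L = 0.00° − 39.02° = -39.02°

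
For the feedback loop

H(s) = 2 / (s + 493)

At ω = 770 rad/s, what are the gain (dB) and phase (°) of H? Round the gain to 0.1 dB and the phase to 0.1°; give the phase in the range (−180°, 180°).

-53.2 dB, -57.4°

At s = jω = j770:
pole (s+493): 493 + j770 → |·| = √(493²+770²) = √835949 ≈ 914.3, ∠ = arctan(770/493) ≈ 57.37°
|H| = 2 / 914.3 ≈ 0.0021875
Gain = 20 log₁₀(0.0021875) ≈ -53.20 dB
∠H = 0.00° − 57.37° = -57.37°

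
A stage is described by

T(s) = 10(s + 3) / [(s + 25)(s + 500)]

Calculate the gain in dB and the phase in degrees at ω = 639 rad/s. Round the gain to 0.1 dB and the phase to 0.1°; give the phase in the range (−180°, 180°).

At s = jω = j639:
zero (s+3): 3 + j639 → |·| = √(3²+639²) = √408330 ≈ 639.01, ∠ = arctan(639/3) ≈ 89.73°
pole (s+25): 25 + j639 → |·| = √(25²+639²) = √408946 ≈ 639.49, ∠ = arctan(639/25) ≈ 87.76°
pole (s+500): 500 + j639 → |·| = √(500²+639²) = √658321 ≈ 811.37, ∠ = arctan(639/500) ≈ 51.96°
|T| = 10 · 639.01 / 5.1886e+05 ≈ 0.012316
Gain = 20 log₁₀(0.012316) ≈ -38.19 dB
∠T = 89.73° − 139.72° = -49.99°

-38.2 dB, -50.0°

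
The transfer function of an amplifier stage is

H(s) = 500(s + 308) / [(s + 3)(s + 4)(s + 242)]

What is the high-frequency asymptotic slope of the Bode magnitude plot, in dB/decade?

-40 dB/decade

Each pole contributes −20 dB/decade at high frequency; each zero contributes +20 dB/decade.
Net: 1 zero(s) − 3 pole(s) → -40 dB/decade.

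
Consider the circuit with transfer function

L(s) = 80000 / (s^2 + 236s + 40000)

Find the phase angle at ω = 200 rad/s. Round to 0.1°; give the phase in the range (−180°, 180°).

-90.0°

At s = jω = j200:
quadratic: (j200)² + 236·j200 + 40000 = 0 + j47200 → |·| ≈ 47200, ∠ ≈ 90.00°
∠L = 0.00° − 90.00° = -90.00°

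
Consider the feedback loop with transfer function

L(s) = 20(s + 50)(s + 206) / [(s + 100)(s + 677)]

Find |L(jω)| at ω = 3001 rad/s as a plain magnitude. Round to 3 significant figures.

At s = jω = j3001:
zero (s+50): 50 + j3001 → |·| = √(50²+3001²) = √9008501 ≈ 3001.4, ∠ = arctan(3001/50) ≈ 89.05°
zero (s+206): 206 + j3001 → |·| = √(206²+3001²) = √9048437 ≈ 3008.1, ∠ = arctan(3001/206) ≈ 86.07°
pole (s+100): 100 + j3001 → |·| = √(100²+3001²) = √9016001 ≈ 3002.7, ∠ = arctan(3001/100) ≈ 88.09°
pole (s+677): 677 + j3001 → |·| = √(677²+3001²) = √9464330 ≈ 3076.4, ∠ = arctan(3001/677) ≈ 77.29°
|L| = 20 · 9.0285e+06 / 9.2375e+06 ≈ 19.547

19.5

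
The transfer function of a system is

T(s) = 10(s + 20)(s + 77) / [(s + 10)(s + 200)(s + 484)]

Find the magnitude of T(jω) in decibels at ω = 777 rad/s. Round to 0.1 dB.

-39.5 dB

At s = jω = j777:
zero (s+20): 20 + j777 → |·| = √(20²+777²) = √604129 ≈ 777.26, ∠ = arctan(777/20) ≈ 88.53°
zero (s+77): 77 + j777 → |·| = √(77²+777²) = √609658 ≈ 780.81, ∠ = arctan(777/77) ≈ 84.34°
pole (s+10): 10 + j777 → |·| = √(10²+777²) = √603829 ≈ 777.06, ∠ = arctan(777/10) ≈ 89.26°
pole (s+200): 200 + j777 → |·| = √(200²+777²) = √643729 ≈ 802.33, ∠ = arctan(777/200) ≈ 75.57°
pole (s+484): 484 + j777 → |·| = √(484²+777²) = √837985 ≈ 915.42, ∠ = arctan(777/484) ≈ 58.08°
|T| = 10 · 6.0689e+05 / 5.7073e+08 ≈ 0.010634
Gain = 20 log₁₀(0.010634) ≈ -39.47 dB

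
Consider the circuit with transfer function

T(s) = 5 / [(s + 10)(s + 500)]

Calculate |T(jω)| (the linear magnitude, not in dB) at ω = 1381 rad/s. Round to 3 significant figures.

At s = jω = j1381:
pole (s+10): 10 + j1381 → |·| = √(10²+1381²) = √1907261 ≈ 1381, ∠ = arctan(1381/10) ≈ 89.59°
pole (s+500): 500 + j1381 → |·| = √(500²+1381²) = √2157161 ≈ 1468.7, ∠ = arctan(1381/500) ≈ 70.10°
|T| = 5 / 2.0283e+06 ≈ 2.4651e-06

2.47e-06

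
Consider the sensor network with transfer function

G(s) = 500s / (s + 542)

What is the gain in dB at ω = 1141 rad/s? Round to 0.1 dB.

At s = jω = j1141:
zero at origin: s = j1141 → |·| = 1141, ∠ = 90.00°
pole (s+542): 542 + j1141 → |·| = √(542²+1141²) = √1595645 ≈ 1263.2, ∠ = arctan(1141/542) ≈ 64.59°
|G| = 500 · 1141 / 1263.2 ≈ 451.63
Gain = 20 log₁₀(451.63) ≈ 53.10 dB

53.1 dB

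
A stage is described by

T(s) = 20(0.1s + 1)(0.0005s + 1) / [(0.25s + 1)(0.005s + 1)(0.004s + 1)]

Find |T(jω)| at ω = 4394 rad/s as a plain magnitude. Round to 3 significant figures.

At ω = 4394 rad/s:
zero (1 + j4394·0.1) = 1 + j439.4 → |·| ≈ 439.4, ∠ ≈ 89.87°
zero (1 + j4394·0.0005) = 1 + j2.197 → |·| ≈ 2.4139, ∠ ≈ 65.53°
pole (1 + j4394·0.25) = 1 + j1098.5 → |·| ≈ 1098.5, ∠ ≈ 89.95°
pole (1 + j4394·0.005) = 1 + j21.97 → |·| ≈ 21.993, ∠ ≈ 87.39°
pole (1 + j4394·0.004) = 1 + j17.576 → |·| ≈ 17.604, ∠ ≈ 86.74°
|T| = 20 · 439.4 · 2.4139 / (1098.5 · 21.993 · 17.604) ≈ 0.049879

0.0499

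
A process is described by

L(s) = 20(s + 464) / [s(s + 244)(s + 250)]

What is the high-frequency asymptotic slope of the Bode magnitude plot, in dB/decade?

Each pole contributes −20 dB/decade at high frequency; each zero contributes +20 dB/decade.
Net: 1 zero(s) − 3 pole(s) → -40 dB/decade.

-40 dB/decade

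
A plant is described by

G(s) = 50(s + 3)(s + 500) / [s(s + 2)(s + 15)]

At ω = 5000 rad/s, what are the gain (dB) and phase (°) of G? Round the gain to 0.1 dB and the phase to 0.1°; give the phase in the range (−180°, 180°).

At s = jω = j5000:
zero (s+3): 3 + j5000 → |·| = √(3²+5000²) = √25000009 ≈ 5000, ∠ = arctan(5000/3) ≈ 89.97°
zero (s+500): 500 + j5000 → |·| = √(500²+5000²) = √25250000 ≈ 5024.9, ∠ = arctan(5000/500) ≈ 84.29°
pole (s+2): 2 + j5000 → |·| = √(2²+5000²) = √25000004 ≈ 5000, ∠ = arctan(5000/2) ≈ 89.98°
pole (s+15): 15 + j5000 → |·| = √(15²+5000²) = √25000225 ≈ 5000, ∠ = arctan(5000/15) ≈ 89.83°
pole at origin: |s| = 5000, ∠ = 90.00° (in denominator)
|G| = 50 · 2.5124e+07 / 1.25e+11 ≈ 0.01005
Gain = 20 log₁₀(0.01005) ≈ -39.96 dB
∠G = 174.26° − 269.81° = -95.55°

-40.0 dB, -95.6°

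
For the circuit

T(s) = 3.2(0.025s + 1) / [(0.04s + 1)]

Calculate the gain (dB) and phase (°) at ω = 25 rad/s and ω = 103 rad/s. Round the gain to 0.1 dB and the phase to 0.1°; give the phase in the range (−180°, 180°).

At ω = 25 rad/s:
zero (1 + j25·0.025) = 1 + j0.625 → |·| ≈ 1.1792, ∠ ≈ 32.01°
pole (1 + j25·0.04) = 1 + j1 → |·| ≈ 1.4142, ∠ ≈ 45.00°
|T| = 3.2 · 1.1792 / (1.4142) ≈ 2.6683
Gain = 20 log₁₀(2.6683) ≈ 8.52 dB
∠T = (32.01°) − (45.00°) = -12.99°

At ω = 103 rad/s:
zero (1 + j103·0.025) = 1 + j2.575 → |·| ≈ 2.7624, ∠ ≈ 68.78°
pole (1 + j103·0.04) = 1 + j4.12 → |·| ≈ 4.2396, ∠ ≈ 76.36°
|T| = 3.2 · 2.7624 / (4.2396) ≈ 2.085
Gain = 20 log₁₀(2.085) ≈ 6.38 dB
∠T = (68.78°) − (76.36°) = -7.58°

ω = 25: 8.5 dB, -13.0°; ω = 103: 6.4 dB, -7.6°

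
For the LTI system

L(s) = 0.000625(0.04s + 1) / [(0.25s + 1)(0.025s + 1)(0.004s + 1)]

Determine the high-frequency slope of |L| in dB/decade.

Each pole contributes −20 dB/decade at high frequency; each zero contributes +20 dB/decade.
Net: 1 zero(s) − 3 pole(s) → -40 dB/decade.

-40 dB/decade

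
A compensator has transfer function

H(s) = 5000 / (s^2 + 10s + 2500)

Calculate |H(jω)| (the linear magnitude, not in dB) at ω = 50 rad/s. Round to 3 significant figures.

At s = jω = j50:
quadratic: (j50)² + 10·j50 + 2500 = 0 + j500 → |·| ≈ 500, ∠ ≈ 90.00°
|H| = 5000 / 500 ≈ 10

10.0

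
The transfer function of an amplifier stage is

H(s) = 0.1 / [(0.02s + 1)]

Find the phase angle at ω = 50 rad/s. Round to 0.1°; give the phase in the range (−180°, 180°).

-45.0°

At ω = 50 rad/s:
pole (1 + j50·0.02) = 1 + j1 → |·| ≈ 1.4142, ∠ ≈ 45.00°
∠H = (0°) − (45.00°) = -45.00°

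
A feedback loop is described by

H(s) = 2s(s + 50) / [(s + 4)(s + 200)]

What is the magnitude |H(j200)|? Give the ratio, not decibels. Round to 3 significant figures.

1.46

At s = jω = j200:
zero (s+50): 50 + j200 → |·| = √(50²+200²) = √42500 ≈ 206.16, ∠ = arctan(200/50) ≈ 75.96°
zero at origin: s = j200 → |·| = 200, ∠ = 90.00°
pole (s+4): 4 + j200 → |·| = √(4²+200²) = √40016 ≈ 200.04, ∠ = arctan(200/4) ≈ 88.85°
pole (s+200): 200 + j200 → |·| = √(200²+200²) = √80000 ≈ 282.84, ∠ = arctan(200/200) ≈ 45.00°
|H| = 2 · 41232 / 56579 ≈ 1.4575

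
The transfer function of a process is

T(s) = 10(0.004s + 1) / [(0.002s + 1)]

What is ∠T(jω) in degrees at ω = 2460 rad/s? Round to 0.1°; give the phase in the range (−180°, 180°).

At ω = 2460 rad/s:
zero (1 + j2460·0.004) = 1 + j9.84 → |·| ≈ 9.8907, ∠ ≈ 84.20°
pole (1 + j2460·0.002) = 1 + j4.92 → |·| ≈ 5.0206, ∠ ≈ 78.51°
∠T = (84.20°) − (78.51°) = 5.69°

5.7°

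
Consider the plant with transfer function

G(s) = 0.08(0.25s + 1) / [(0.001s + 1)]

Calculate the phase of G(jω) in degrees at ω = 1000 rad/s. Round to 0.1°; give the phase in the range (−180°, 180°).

At ω = 1000 rad/s:
zero (1 + j1000·0.25) = 1 + j250 → |·| ≈ 250, ∠ ≈ 89.77°
pole (1 + j1000·0.001) = 1 + j1 → |·| ≈ 1.4142, ∠ ≈ 45.00°
∠G = (89.77°) − (45.00°) = 44.77°

44.8°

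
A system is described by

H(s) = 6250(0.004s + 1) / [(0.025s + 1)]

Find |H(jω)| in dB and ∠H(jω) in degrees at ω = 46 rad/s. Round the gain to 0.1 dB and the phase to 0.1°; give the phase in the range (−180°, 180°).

At ω = 46 rad/s:
zero (1 + j46·0.004) = 1 + j0.184 → |·| ≈ 1.0168, ∠ ≈ 10.43°
pole (1 + j46·0.025) = 1 + j1.15 → |·| ≈ 1.524, ∠ ≈ 48.99°
|H| = 6250 · 1.0168 / (1.524) ≈ 4169.9
Gain = 20 log₁₀(4169.9) ≈ 72.40 dB
∠H = (10.43°) − (48.99°) = -38.56°

72.4 dB, -38.6°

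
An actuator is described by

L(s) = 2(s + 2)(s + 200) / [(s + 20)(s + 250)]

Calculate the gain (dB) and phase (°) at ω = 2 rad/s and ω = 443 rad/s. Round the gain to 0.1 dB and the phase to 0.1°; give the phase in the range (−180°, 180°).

ω = 2: -13.0 dB, 39.4°; ω = 443: 5.6 dB, 7.5°

At s = jω = j2:
zero (s+2): 2 + j2 → |·| = √(2²+2²) = √8 ≈ 2.8284, ∠ = arctan(2/2) ≈ 45.00°
zero (s+200): 200 + j2 → |·| = √(200²+2²) = √40004 ≈ 200.01, ∠ = arctan(2/200) ≈ 0.57°
pole (s+20): 20 + j2 → |·| = √(20²+2²) = √404 ≈ 20.1, ∠ = arctan(2/20) ≈ 5.71°
pole (s+250): 250 + j2 → |·| = √(250²+2²) = √62504 ≈ 250.01, ∠ = arctan(2/250) ≈ 0.46°
|L| = 2 · 565.71 / 5025.2 ≈ 0.22515
Gain = 20 log₁₀(0.22515) ≈ -12.95 dB
∠L = 45.57° − 6.17° = 39.40°

At s = jω = j443:
zero (s+2): 2 + j443 → |·| = √(2²+443²) = √196253 ≈ 443, ∠ = arctan(443/2) ≈ 89.74°
zero (s+200): 200 + j443 → |·| = √(200²+443²) = √236249 ≈ 486.05, ∠ = arctan(443/200) ≈ 65.70°
pole (s+20): 20 + j443 → |·| = √(20²+443²) = √196649 ≈ 443.45, ∠ = arctan(443/20) ≈ 87.42°
pole (s+250): 250 + j443 → |·| = √(250²+443²) = √258749 ≈ 508.67, ∠ = arctan(443/250) ≈ 60.56°
|L| = 2 · 2.1532e+05 / 2.2557e+05 ≈ 1.9091
Gain = 20 log₁₀(1.9091) ≈ 5.62 dB
∠L = 155.44° − 147.98° = 7.46°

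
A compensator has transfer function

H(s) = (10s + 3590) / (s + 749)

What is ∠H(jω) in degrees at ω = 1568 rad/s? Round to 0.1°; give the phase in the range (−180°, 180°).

Substitute s = j1568:
Numerator: 10(j1568) + 3590 = 3590 + j15680
Denominator: (j1568) + 749 = 749 + j1568
|N| = √(3590² + 15680²) ≈ 16086, ∠N ≈ 77.10°
|D| = √(749² + 1568²) ≈ 1737.7, ∠D ≈ 64.47°
∠H = 77.10° − 64.47° = 12.63°

12.6°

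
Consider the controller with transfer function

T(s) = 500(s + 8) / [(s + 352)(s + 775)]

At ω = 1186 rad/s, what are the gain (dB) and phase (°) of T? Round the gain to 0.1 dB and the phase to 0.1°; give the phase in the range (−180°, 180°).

-9.4 dB, -40.7°

At s = jω = j1186:
zero (s+8): 8 + j1186 → |·| = √(8²+1186²) = √1406660 ≈ 1186, ∠ = arctan(1186/8) ≈ 89.61°
pole (s+352): 352 + j1186 → |·| = √(352²+1186²) = √1530500 ≈ 1237.1, ∠ = arctan(1186/352) ≈ 73.47°
pole (s+775): 775 + j1186 → |·| = √(775²+1186²) = √2007221 ≈ 1416.8, ∠ = arctan(1186/775) ≈ 56.84°
|T| = 500 · 1186 / 1.7527e+06 ≈ 0.33834
Gain = 20 log₁₀(0.33834) ≈ -9.41 dB
∠T = 89.61° − 130.31° = -40.70°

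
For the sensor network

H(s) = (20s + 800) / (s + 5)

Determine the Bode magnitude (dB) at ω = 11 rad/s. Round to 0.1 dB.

36.7 dB

Substitute s = j11:
Numerator: 20(j11) + 800 = 800 + j220
Denominator: (j11) + 5 = 5 + j11
|N| = √(800² + 220²) ≈ 829.7, ∠N ≈ 15.38°
|D| = √(5² + 11²) ≈ 12.083, ∠D ≈ 65.56°
|H| = 829.7 / 12.083 ≈ 68.667
Gain = 20 log₁₀(68.667) ≈ 36.73 dB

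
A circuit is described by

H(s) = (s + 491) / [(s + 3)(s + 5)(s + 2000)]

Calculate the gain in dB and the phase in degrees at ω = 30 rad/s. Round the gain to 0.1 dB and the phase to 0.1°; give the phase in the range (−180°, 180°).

At s = jω = j30:
zero (s+491): 491 + j30 → |·| = √(491²+30²) = √241981 ≈ 491.92, ∠ = arctan(30/491) ≈ 3.50°
pole (s+3): 3 + j30 → |·| = √(3²+30²) = √909 ≈ 30.15, ∠ = arctan(30/3) ≈ 84.29°
pole (s+5): 5 + j30 → |·| = √(5²+30²) = √925 ≈ 30.414, ∠ = arctan(30/5) ≈ 80.54°
pole (s+2000): 2000 + j30 → |·| = √(2000²+30²) = √4000900 ≈ 2000.2, ∠ = arctan(30/2000) ≈ 0.86°
|H| = 1 · 491.92 / 1.8341e+06 ≈ 0.00026821
Gain = 20 log₁₀(0.00026821) ≈ -71.43 dB
∠H = 3.50° − 165.69° = -162.19°

-71.4 dB, -162.2°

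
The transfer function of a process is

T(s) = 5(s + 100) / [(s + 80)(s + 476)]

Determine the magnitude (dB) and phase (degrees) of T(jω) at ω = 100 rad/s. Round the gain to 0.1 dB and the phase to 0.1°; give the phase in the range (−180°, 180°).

-38.9 dB, -18.2°

At s = jω = j100:
zero (s+100): 100 + j100 → |·| = √(100²+100²) = √20000 ≈ 141.42, ∠ = arctan(100/100) ≈ 45.00°
pole (s+80): 80 + j100 → |·| = √(80²+100²) = √16400 ≈ 128.06, ∠ = arctan(100/80) ≈ 51.34°
pole (s+476): 476 + j100 → |·| = √(476²+100²) = √236576 ≈ 486.39, ∠ = arctan(100/476) ≈ 11.86°
|T| = 5 · 141.42 / 62287 ≈ 0.011352
Gain = 20 log₁₀(0.011352) ≈ -38.90 dB
∠T = 45.00° − 63.20° = -18.20°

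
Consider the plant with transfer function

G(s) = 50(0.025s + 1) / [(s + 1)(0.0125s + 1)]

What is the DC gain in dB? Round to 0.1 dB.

34.0 dB

G(0) = 50 · 1 / 1 = 50
20 log₁₀(50) ≈ 33.98 dB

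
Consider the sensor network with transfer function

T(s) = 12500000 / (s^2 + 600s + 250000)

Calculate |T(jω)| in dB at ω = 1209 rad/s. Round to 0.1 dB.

18.9 dB

At s = jω = j1209:
quadratic: (j1209)² + 600·j1209 + 250000 = -1211681 + j725400 → |·| ≈ 1.4122e+06, ∠ ≈ 149.09°
|T| = 12500000 / 1.4122e+06 ≈ 8.8514
Gain = 20 log₁₀(8.8514) ≈ 18.94 dB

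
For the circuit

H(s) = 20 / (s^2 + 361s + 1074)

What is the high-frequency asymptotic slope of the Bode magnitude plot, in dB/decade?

-40 dB/decade

Each pole contributes −20 dB/decade at high frequency; each zero contributes +20 dB/decade.
Net: 0 zero(s) − 2 pole(s) → -40 dB/decade.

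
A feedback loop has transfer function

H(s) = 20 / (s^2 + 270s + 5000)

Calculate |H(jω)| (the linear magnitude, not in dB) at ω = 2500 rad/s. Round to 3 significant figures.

3.18e-06

Substitute s = j2500:
Numerator: 20 = 20 + j0
Denominator: (j2500)^2 + 270(j2500) + 5000 = -6245000 + j675000
|N| = √(20² + 0²) ≈ 20, ∠N ≈ 0.00°
|D| = √(6245000² + 675000²) ≈ 6.2814e+06, ∠D ≈ 173.83°
|H| = 20 / 6.2814e+06 ≈ 3.184e-06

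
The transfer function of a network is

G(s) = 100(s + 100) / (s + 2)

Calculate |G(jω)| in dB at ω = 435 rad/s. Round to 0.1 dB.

At s = jω = j435:
zero (s+100): 100 + j435 → |·| = √(100²+435²) = √199225 ≈ 446.35, ∠ = arctan(435/100) ≈ 77.05°
pole (s+2): 2 + j435 → |·| = √(2²+435²) = √189229 ≈ 435, ∠ = arctan(435/2) ≈ 89.74°
|G| = 100 · 446.35 / 435 ≈ 102.61
Gain = 20 log₁₀(102.61) ≈ 40.22 dB

40.2 dB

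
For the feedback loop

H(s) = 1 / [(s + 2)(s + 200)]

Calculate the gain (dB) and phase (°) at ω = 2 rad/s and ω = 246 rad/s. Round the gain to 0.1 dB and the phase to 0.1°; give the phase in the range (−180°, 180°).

At s = jω = j2:
pole (s+2): 2 + j2 → |·| = √(2²+2²) = √8 ≈ 2.8284, ∠ = arctan(2/2) ≈ 45.00°
pole (s+200): 200 + j2 → |·| = √(200²+2²) = √40004 ≈ 200.01, ∠ = arctan(2/200) ≈ 0.57°
|H| = 1 / 565.71 ≈ 0.0017677
Gain = 20 log₁₀(0.0017677) ≈ -55.05 dB
∠H = 0.00° − 45.57° = -45.57°

At s = jω = j246:
pole (s+2): 2 + j246 → |·| = √(2²+246²) = √60520 ≈ 246.01, ∠ = arctan(246/2) ≈ 89.53°
pole (s+200): 200 + j246 → |·| = √(200²+246²) = √100516 ≈ 317.04, ∠ = arctan(246/200) ≈ 50.89°
|H| = 1 / 77995 ≈ 1.2821e-05
Gain = 20 log₁₀(1.2821e-05) ≈ -97.84 dB
∠H = 0.00° − 140.42° = -140.42°

ω = 2: -55.1 dB, -45.6°; ω = 246: -97.8 dB, -140.4°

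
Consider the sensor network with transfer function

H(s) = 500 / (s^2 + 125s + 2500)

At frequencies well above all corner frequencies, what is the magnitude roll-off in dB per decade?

-40 dB/decade

Each pole contributes −20 dB/decade at high frequency; each zero contributes +20 dB/decade.
Net: 0 zero(s) − 2 pole(s) → -40 dB/decade.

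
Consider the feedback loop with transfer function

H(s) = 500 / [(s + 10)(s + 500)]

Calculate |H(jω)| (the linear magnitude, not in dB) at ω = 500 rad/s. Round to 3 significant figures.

0.00141

At s = jω = j500:
pole (s+10): 10 + j500 → |·| = √(10²+500²) = √250100 ≈ 500.1, ∠ = arctan(500/10) ≈ 88.85°
pole (s+500): 500 + j500 → |·| = √(500²+500²) = √500000 ≈ 707.11, ∠ = arctan(500/500) ≈ 45.00°
|H| = 500 / 3.5363e+05 ≈ 0.0014139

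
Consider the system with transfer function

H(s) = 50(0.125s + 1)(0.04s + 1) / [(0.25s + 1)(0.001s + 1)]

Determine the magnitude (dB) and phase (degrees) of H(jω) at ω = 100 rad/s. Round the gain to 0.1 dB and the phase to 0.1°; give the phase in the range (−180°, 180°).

40.2 dB, 68.0°

At ω = 100 rad/s:
zero (1 + j100·0.125) = 1 + j12.5 → |·| ≈ 12.54, ∠ ≈ 85.43°
zero (1 + j100·0.04) = 1 + j4 → |·| ≈ 4.1231, ∠ ≈ 75.96°
pole (1 + j100·0.25) = 1 + j25 → |·| ≈ 25.02, ∠ ≈ 87.71°
pole (1 + j100·0.001) = 1 + j0.1 → |·| ≈ 1.005, ∠ ≈ 5.71°
|H| = 50 · 12.54 · 4.1231 / (25.02 · 1.005) ≈ 102.81
Gain = 20 log₁₀(102.81) ≈ 40.24 dB
∠H = (85.43° + 75.96°) − (87.71° + 5.71°) = 67.97°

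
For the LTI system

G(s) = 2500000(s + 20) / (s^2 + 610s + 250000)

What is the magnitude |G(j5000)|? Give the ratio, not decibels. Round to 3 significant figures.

501

At s = jω = j5000:
zero (s+20): 20 + j5000 → |·| = √(20²+5000²) = √25000400 ≈ 5000, ∠ = arctan(5000/20) ≈ 89.77°
quadratic: (j5000)² + 610·j5000 + 250000 = -24750000 + j3050000 → |·| ≈ 2.4937e+07, ∠ ≈ 172.97°
|G| = 2500000 · 5000 / 2.4937e+07 ≈ 501.26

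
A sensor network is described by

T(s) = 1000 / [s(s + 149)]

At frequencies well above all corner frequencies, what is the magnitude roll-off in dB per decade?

-40 dB/decade

Each pole contributes −20 dB/decade at high frequency; each zero contributes +20 dB/decade.
Net: 0 zero(s) − 2 pole(s) → -40 dB/decade.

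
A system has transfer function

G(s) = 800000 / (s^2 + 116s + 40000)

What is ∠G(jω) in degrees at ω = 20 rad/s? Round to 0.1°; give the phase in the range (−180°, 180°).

At s = jω = j20:
quadratic: (j20)² + 116·j20 + 40000 = 39600 + j2320 → |·| ≈ 39668, ∠ ≈ 3.35°
∠G = 0.00° − 3.35° = -3.35°

-3.4°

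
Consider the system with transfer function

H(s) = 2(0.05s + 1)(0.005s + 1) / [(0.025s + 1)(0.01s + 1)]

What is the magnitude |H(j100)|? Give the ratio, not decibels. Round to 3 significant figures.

At ω = 100 rad/s:
zero (1 + j100·0.05) = 1 + j5 → |·| ≈ 5.099, ∠ ≈ 78.69°
zero (1 + j100·0.005) = 1 + j0.5 → |·| ≈ 1.118, ∠ ≈ 26.57°
pole (1 + j100·0.025) = 1 + j2.5 → |·| ≈ 2.6926, ∠ ≈ 68.20°
pole (1 + j100·0.01) = 1 + j1 → |·| ≈ 1.4142, ∠ ≈ 45.00°
|H| = 2 · 5.099 · 1.118 / (2.6926 · 1.4142) ≈ 2.9942

2.99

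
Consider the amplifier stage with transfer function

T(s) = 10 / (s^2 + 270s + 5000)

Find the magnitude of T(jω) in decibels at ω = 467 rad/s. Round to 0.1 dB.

Substitute s = j467:
Numerator: 10 = 10 + j0
Denominator: (j467)^2 + 270(j467) + 5000 = -213089 + j126090
|N| = √(10² + 0²) ≈ 10, ∠N ≈ 0.00°
|D| = √(213089² + 126090²) ≈ 2.476e+05, ∠D ≈ 149.39°
|T| = 10 / 2.476e+05 ≈ 4.0388e-05
Gain = 20 log₁₀(4.0388e-05) ≈ -87.87 dB

-87.9 dB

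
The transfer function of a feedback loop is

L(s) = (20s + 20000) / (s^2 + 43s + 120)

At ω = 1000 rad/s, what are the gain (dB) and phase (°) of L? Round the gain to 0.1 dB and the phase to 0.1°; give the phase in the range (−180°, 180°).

Substitute s = j1000:
Numerator: 20(j1000) + 20000 = 20000 + j20000
Denominator: (j1000)^2 + 43(j1000) + 120 = -999880 + j43000
|N| = √(20000² + 20000²) ≈ 28284, ∠N ≈ 45.00°
|D| = √(999880² + 43000²) ≈ 1.0008e+06, ∠D ≈ 177.54°
|L| = 28284 / 1.0008e+06 ≈ 0.028261
Gain = 20 log₁₀(0.028261) ≈ -30.98 dB
∠L = 45.00° − 177.54° = -132.54°

-31.0 dB, -132.5°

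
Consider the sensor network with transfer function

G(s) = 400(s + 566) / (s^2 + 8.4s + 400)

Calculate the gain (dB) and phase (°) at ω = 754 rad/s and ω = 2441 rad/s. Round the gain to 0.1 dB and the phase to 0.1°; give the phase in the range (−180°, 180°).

ω = 754: -3.6 dB, -126.3°; ω = 2441: -15.5 dB, -102.9°

At s = jω = j754:
zero (s+566): 566 + j754 → |·| = √(566²+754²) = √888872 ≈ 942.8, ∠ = arctan(754/566) ≈ 53.11°
quadratic: (j754)² + 8.4·j754 + 400 = -568116 + j6333.6 → |·| ≈ 5.6815e+05, ∠ ≈ 179.36°
|G| = 400 · 942.8 / 5.6815e+05 ≈ 0.66377
Gain = 20 log₁₀(0.66377) ≈ -3.56 dB
∠G = 53.11° − 179.36° = -126.25°

At s = jω = j2441:
zero (s+566): 566 + j2441 → |·| = √(566²+2441²) = √6278837 ≈ 2505.8, ∠ = arctan(2441/566) ≈ 76.95°
quadratic: (j2441)² + 8.4·j2441 + 400 = -5958081 + j20504.4 → |·| ≈ 5.9581e+06, ∠ ≈ 179.80°
|G| = 400 · 2505.8 / 5.9581e+06 ≈ 0.16823
Gain = 20 log₁₀(0.16823) ≈ -15.48 dB
∠G = 76.95° − 179.80° = -102.85°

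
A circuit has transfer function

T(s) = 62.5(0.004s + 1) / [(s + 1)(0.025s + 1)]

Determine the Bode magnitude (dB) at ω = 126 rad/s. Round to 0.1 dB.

-15.5 dB

At ω = 126 rad/s:
zero (1 + j126·0.004) = 1 + j0.504 → |·| ≈ 1.1198, ∠ ≈ 26.75°
pole (1 + j126·1) = 1 + j126 → |·| ≈ 126, ∠ ≈ 89.55°
pole (1 + j126·0.025) = 1 + j3.15 → |·| ≈ 3.3049, ∠ ≈ 72.39°
|T| = 62.5 · 1.1198 / (126 · 3.3049) ≈ 0.16807
Gain = 20 log₁₀(0.16807) ≈ -15.49 dB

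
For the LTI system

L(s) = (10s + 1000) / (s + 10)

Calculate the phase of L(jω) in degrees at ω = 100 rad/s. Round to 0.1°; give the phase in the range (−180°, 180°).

Substitute s = j100:
Numerator: 10(j100) + 1000 = 1000 + j1000
Denominator: (j100) + 10 = 10 + j100
|N| = √(1000² + 1000²) ≈ 1414.2, ∠N ≈ 45.00°
|D| = √(10² + 100²) ≈ 100.5, ∠D ≈ 84.29°
∠L = 45.00° − 84.29° = -39.29°

-39.3°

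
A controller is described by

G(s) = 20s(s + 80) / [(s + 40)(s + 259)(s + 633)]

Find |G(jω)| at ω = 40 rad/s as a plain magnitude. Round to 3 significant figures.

0.00761

At s = jω = j40:
zero (s+80): 80 + j40 → |·| = √(80²+40²) = √8000 ≈ 89.443, ∠ = arctan(40/80) ≈ 26.57°
zero at origin: s = j40 → |·| = 40, ∠ = 90.00°
pole (s+40): 40 + j40 → |·| = √(40²+40²) = √3200 ≈ 56.569, ∠ = arctan(40/40) ≈ 45.00°
pole (s+259): 259 + j40 → |·| = √(259²+40²) = √68681 ≈ 262.07, ∠ = arctan(40/259) ≈ 8.78°
pole (s+633): 633 + j40 → |·| = √(633²+40²) = √402289 ≈ 634.26, ∠ = arctan(40/633) ≈ 3.62°
|G| = 20 · 3577.7 / 9.4029e+06 ≈ 0.0076098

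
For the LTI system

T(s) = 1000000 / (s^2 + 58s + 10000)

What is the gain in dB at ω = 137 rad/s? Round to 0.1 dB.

38.5 dB

At s = jω = j137:
quadratic: (j137)² + 58·j137 + 10000 = -8769 + j7946 → |·| ≈ 11834, ∠ ≈ 137.82°
|T| = 1000000 / 11834 ≈ 84.502
Gain = 20 log₁₀(84.502) ≈ 38.54 dB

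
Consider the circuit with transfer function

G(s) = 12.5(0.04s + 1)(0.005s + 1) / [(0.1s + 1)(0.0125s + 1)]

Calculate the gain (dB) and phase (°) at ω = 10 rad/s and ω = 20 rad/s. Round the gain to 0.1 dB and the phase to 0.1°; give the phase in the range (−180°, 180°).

ω = 10: 19.5 dB, -27.5°; ω = 20: 16.9 dB, -33.1°

At ω = 10 rad/s:
zero (1 + j10·0.04) = 1 + j0.4 → |·| ≈ 1.077, ∠ ≈ 21.80°
zero (1 + j10·0.005) = 1 + j0.05 → |·| ≈ 1.0012, ∠ ≈ 2.86°
pole (1 + j10·0.1) = 1 + j1 → |·| ≈ 1.4142, ∠ ≈ 45.00°
pole (1 + j10·0.0125) = 1 + j0.125 → |·| ≈ 1.0078, ∠ ≈ 7.13°
|G| = 12.5 · 1.077 · 1.0012 / (1.4142 · 1.0078) ≈ 9.4572
Gain = 20 log₁₀(9.4572) ≈ 19.52 dB
∠G = (21.80° + 2.86°) − (45.00° + 7.13°) = -27.47°

At ω = 20 rad/s:
zero (1 + j20·0.04) = 1 + j0.8 → |·| ≈ 1.2806, ∠ ≈ 38.66°
zero (1 + j20·0.005) = 1 + j0.1 → |·| ≈ 1.005, ∠ ≈ 5.71°
pole (1 + j20·0.1) = 1 + j2 → |·| ≈ 2.2361, ∠ ≈ 63.43°
pole (1 + j20·0.0125) = 1 + j0.25 → |·| ≈ 1.0308, ∠ ≈ 14.04°
|G| = 12.5 · 1.2806 · 1.005 / (2.2361 · 1.0308) ≈ 6.9795
Gain = 20 log₁₀(6.9795) ≈ 16.88 dB
∠G = (38.66° + 5.71°) − (63.43° + 14.04°) = -33.10°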